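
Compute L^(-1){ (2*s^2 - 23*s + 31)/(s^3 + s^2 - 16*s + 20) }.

-t*exp(2*t) - 2*exp(2*t) + 4*exp(-5*t)

Factor the denominator: s^3 + s^2 - 16*s + 20 = (s - 2)^2*(s + 5).
Partial fraction decomposition gives [-2/(s - 2)] + [-1/(s - 2)^2] + [4/(s + 5)].
Invert each term: -2/(s - 2) ↔ -2e^(2t); -1/(s - 2)^2 ↔ -t·e^(2t); 4/(s + 5) ↔ 4e^(-5t).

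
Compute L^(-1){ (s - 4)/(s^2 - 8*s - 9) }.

Rewrite the denominator: s^2 - 8*s - 9 = (s - 4)^2 - 25.
The form in (s - 4) signals a first-shifting-theorem factor e^(4t).
Since L{cosh(5t)} = s/(s^2 - 25), the inverse is exp(4*t)*cosh(5*t).

exp(4*t)*cosh(5*t)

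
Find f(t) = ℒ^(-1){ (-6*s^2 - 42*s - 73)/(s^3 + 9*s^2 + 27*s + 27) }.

f(t) = -t^2*exp(-3*t)/2 - 6*t*exp(-3*t) - 6*exp(-3*t)

Factor the denominator: s^3 + 9*s^2 + 27*s + 27 = (s + 3)^3.
Partial fraction decomposition gives [-6/(s + 3)] + [-6/(s + 3)^2] + [-1/(s + 3)^3].
Invert each term: -6/(s + 3) ↔ -6e^(-3t); -6/(s + 3)^2 ↔ -6t·e^(-3t); -1/(s + 3)^3 ↔ (-1/2)t^2·e^(-3t).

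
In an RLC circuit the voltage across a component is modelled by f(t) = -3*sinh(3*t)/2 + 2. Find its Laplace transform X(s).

X(s) = -9/(2*(s^2 - 9)) + 2/s

By linearity of the Laplace transform, transform each term separately.
L{2} = 2/s; (-3/2)·[L{sinh(3t)} = 3/(s^2 - 9)].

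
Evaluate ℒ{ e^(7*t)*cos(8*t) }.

(s - 7)/((s - 7)^2 + 64)

L{cos(8t)} = s/(s^2 + 64).
By the first shifting theorem, multiplying by e^(7t) replaces s with s - 7.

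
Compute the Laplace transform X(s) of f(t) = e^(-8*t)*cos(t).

X(s) = (s + 8)/((s + 8)^2 + 1)

L{cos(t)} = s/(s^2 + 1).
By the first shifting theorem, multiplying by e^(-8t) replaces s with s + 8.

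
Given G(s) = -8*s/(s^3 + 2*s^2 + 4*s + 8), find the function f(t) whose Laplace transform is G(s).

Factor the denominator: s^3 + 2*s^2 + 4*s + 8 = (s + 2)*(s^2 + 4).
Partial fraction decomposition gives [2/(s + 2)] + [-2*s/(s^2 + 4)] + [-4/(s^2 + 4)].
Invert each term: 2/(s + 2) ↔ 2e^(-2t); -2·s/(s^2 + 4) ↔ -2cos(2t); -2·2/(s^2 + 4) ↔ -2sin(2t).

f(t) = -2*sin(2*t) - 2*cos(2*t) + 2*exp(-2*t)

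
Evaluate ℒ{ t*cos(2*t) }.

L{cos(2t)} = s/(s^2 + 4).
Then apply L{t·g(t)} = -d/ds[G(s)] with G(s) = s/(s^2 + 4):
differentiating 1 time and applying the sign gives (s - 2)*(s + 2)/(s^2 + 4)^2.

(s - 2)*(s + 2)/(s^2 + 4)^2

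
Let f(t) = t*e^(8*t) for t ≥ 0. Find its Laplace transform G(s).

L{e^(8t)} = 1/(s - 8).
Then apply L{t·g(t)} = -d/ds[H(s)] with H(s) = 1/(s - 8):
differentiating 1 time and applying the sign gives (s - 8)^(-2).

G(s) = (s - 8)^(-2)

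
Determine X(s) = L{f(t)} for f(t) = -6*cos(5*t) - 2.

X(s) = -6*s/(s^2 + 25) - 2/s

The transform is linear, so treat each term independently.
(-6)·[L{cos(5t)} = s/(s^2 + 25)]; L{-2} = -2/s.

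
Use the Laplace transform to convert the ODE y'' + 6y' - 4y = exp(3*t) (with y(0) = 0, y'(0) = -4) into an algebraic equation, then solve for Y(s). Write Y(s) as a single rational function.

Take the Laplace transform of both sides.
The derivative rules (L{y''} = s^2 Y - s·y(0) - y'(0) and L{y'} = sY - y(0), with y(0) = 0, y'(0) = -4) turn the left side into (s^2 + 6*s - 4)Y - (-4).
The right side is L{exp(3*t)} = 1/(s - 3).
So (s^2 + 6*s - 4)Y = 1/(s - 3) + (-4).
Solve for Y(s) and write it as one ratio of polynomials.

Y(s) = (-4*s + 13)/(s^3 + 3*s^2 - 22*s + 12)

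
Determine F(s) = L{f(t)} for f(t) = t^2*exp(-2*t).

L{e^(-2t)} = 1/(s + 2).
Then apply L{t^2·g(t)} = (-1)^2 d^2/ds^2[G(s)] with G(s) = 1/(s + 2):
differentiating 2 times and applying the sign gives 2/(s + 2)^3.

F(s) = 2/(s + 2)^3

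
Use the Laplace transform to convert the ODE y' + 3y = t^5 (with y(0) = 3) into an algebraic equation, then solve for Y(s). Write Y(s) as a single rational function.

Y(s) = (3*s^6 + 120)/(s^7 + 3*s^6)

Transform both sides with L{·}.
Using L{y'} = sY - y(0) = sY - 3, the left side becomes (s + 3)Y - (3).
The right side is L{t^5} = 120/s^6.
So (s + 3)Y = 120/s^6 + (3).
Solve for Y(s) and write it as one ratio of polynomials.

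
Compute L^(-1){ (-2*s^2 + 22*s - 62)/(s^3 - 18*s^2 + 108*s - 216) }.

Factor the denominator: s^3 - 18*s^2 + 108*s - 216 = (s - 6)^3.
Partial fraction decomposition gives [-2/(s - 6)] + [-2/(s - 6)^2] + [-2/(s - 6)^3].
Invert each term: -2/(s - 6) ↔ -2e^(6t); -2/(s - 6)^2 ↔ -2t·e^(6t); -2/(s - 6)^3 ↔ (-1)t^2·e^(6t).

-t^2*exp(6*t) - 2*t*exp(6*t) - 2*exp(6*t)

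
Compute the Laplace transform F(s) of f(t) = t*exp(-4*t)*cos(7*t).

L{cos(7t)} = s/(s^2 + 49).
Multiplying by e^(-4t) shifts s → s + 4, so L{exp(-4*t)*cos(7*t)} = (s + 4)/((s + 4)^2 + 49).
Then apply L{t·g(t)} = -d/ds[G(s)] with G(s) = (s + 4)/((s + 4)^2 + 49):
differentiating 1 time and applying the sign gives (s - 3)*(s + 11)/(s^2 + 8*s + 65)^2.

F(s) = (s - 3)*(s + 11)/(s^2 + 8*s + 65)^2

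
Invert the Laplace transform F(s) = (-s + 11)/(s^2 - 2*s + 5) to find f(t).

f(t) = 5*exp(t)*sin(2*t) - exp(t)*cos(2*t)

Complete the square in the denominator: s^2 - 2*s + 5 = (s - 1)^2 + 2^2.
Split the numerator to match: -s + 11 = -1·(s - 1) + 5·2.
Invert each term: -1·(s - 1)/((s - 1)^2 + 4) ↔ -e^(t)cos(2t); 5·2/((s - 1)^2 + 4) ↔ 5e^(t)sin(2t).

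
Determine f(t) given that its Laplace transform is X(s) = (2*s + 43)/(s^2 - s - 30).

Factor the denominator: s^2 - s - 30 = (s - 6)*(s + 5).
Partial fraction decomposition gives [5/(s - 6)] + [-3/(s + 5)].
Invert each term: 5/(s - 6) ↔ 5e^(6t); -3/(s + 5) ↔ -3e^(-5t).

f(t) = 5*exp(6*t) - 3*exp(-5*t)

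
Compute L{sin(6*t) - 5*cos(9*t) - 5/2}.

-5*s/(s^2 + 81) + 6/(s^2 + 36) - 5/(2*s)

The transform is linear, so treat each term independently.
L{-5/2} = (-5/2)/s; (-5)·[L{cos(9t)} = s/(s^2 + 81)]; L{sin(6t)} = 6/(s^2 + 36).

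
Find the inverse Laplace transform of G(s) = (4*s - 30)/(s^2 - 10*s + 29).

-5*exp(5*t)*sin(2*t) + 4*exp(5*t)*cos(2*t)

Complete the square in the denominator: s^2 - 10*s + 29 = (s - 5)^2 + 2^2.
Split the numerator to match: 4*s - 30 = 4·(s - 5) - 5·2.
Invert each term: 4·(s - 5)/((s - 5)^2 + 4) ↔ 4e^(5t)cos(2t); -5·2/((s - 5)^2 + 4) ↔ -5e^(5t)sin(2t).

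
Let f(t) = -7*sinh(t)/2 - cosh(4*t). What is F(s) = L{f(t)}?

Apply the Laplace transform termwise.
(-7/2)·[L{sinh(t)} = 1/(s^2 - 1)]; (-1)·[L{cosh(4t)} = s/(s^2 - 16)].

F(s) = -s/(s^2 - 16) - 7/(2*(s^2 - 1))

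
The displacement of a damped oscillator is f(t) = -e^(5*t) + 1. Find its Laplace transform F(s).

F(s) = -1/(s - 5) + 1/s

By linearity of the Laplace transform, transform each term separately.
(-1)·[L{e^(5t)} = 1/(s - 5)]; L{1} = 1/s.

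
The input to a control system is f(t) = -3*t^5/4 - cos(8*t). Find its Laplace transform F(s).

Apply the Laplace transform termwise.
(-1)·[L{cos(8t)} = s/(s^2 + 64)]; (-3/4)·[L{t^5} = 5!/s^6 = 120/s^6].

F(s) = -s/(s^2 + 64) - 90/s^6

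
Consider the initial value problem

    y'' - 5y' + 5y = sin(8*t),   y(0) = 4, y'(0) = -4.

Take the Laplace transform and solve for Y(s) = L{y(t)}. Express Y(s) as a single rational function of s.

Transform both sides with L{·}.
With L{y''} = s^2 Y - s·y(0) - y'(0) and L{y'} = sY - y(0), with y(0) = 4, y'(0) = -4: the LHS transforms to (s^2 - 5*s + 5)Y - (4*s - 24).
The right side is L{sin(8*t)} = 8/(s^2 + 64).
So (s^2 - 5*s + 5)Y = 8/(s^2 + 64) + (4*s - 24).
Divide through and combine into a single rational function.

Y(s) = (4*s^3 - 24*s^2 + 256*s - 1528)/(s^4 - 5*s^3 + 69*s^2 - 320*s + 320)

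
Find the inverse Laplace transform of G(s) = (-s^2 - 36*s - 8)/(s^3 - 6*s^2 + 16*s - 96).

Factor the denominator: s^3 - 6*s^2 + 16*s - 96 = (s - 6)*(s^2 + 16).
Partial fraction decomposition gives [-5/(s - 6)] + [4*s/(s^2 + 16)] + [-12/(s^2 + 16)].
Invert each term: -5/(s - 6) ↔ -5e^(6t); 4·s/(s^2 + 16) ↔ 4cos(4t); -3·4/(s^2 + 16) ↔ -3sin(4t).

-5*exp(6*t) - 3*sin(4*t) + 4*cos(4*t)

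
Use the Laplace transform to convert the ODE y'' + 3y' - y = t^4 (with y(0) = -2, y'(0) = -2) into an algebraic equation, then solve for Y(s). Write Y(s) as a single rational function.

Y(s) = (-2*s^6 - 8*s^5 + 24)/(s^7 + 3*s^6 - s^5)

Transform both sides with L{·}.
With L{y''} = s^2 Y - s·y(0) - y'(0) and L{y'} = sY - y(0), with y(0) = -2, y'(0) = -2: the LHS transforms to (s^2 + 3*s - 1)Y - (-2*s - 8).
The right side is L{t^4} = 24/s^5.
So (s^2 + 3*s - 1)Y = 24/s^5 + (-2*s - 8).
Solve for Y(s) and write it as one ratio of polynomials.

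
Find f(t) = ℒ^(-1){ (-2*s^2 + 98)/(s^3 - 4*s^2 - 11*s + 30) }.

f(t) = 2*exp(5*t) - 6*exp(2*t) + 2*exp(-3*t)

Factor the denominator: s^3 - 4*s^2 - 11*s + 30 = (s - 5)*(s - 2)*(s + 3).
Partial fraction decomposition gives [-6/(s - 2)] + [2/(s - 5)] + [2/(s + 3)].
Invert each term: -6/(s - 2) ↔ -6e^(2t); 2/(s - 5) ↔ 2e^(5t); 2/(s + 3) ↔ 2e^(-3t).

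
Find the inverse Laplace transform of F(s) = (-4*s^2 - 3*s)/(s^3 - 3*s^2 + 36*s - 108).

Factor the denominator: s^3 - 3*s^2 + 36*s - 108 = (s - 3)*(s^2 + 36).
Partial fraction decomposition gives [-1/(s - 3)] + [-3*s/(s^2 + 36)] + [-12/(s^2 + 36)].
Invert each term: -1/(s - 3) ↔ -e^(3t); -3·s/(s^2 + 36) ↔ -3cos(6t); -2·6/(s^2 + 36) ↔ -2sin(6t).

-exp(3*t) - 2*sin(6*t) - 3*cos(6*t)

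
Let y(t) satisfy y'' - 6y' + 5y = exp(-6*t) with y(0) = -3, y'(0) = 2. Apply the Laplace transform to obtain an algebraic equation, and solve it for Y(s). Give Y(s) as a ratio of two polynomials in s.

Laplace-transform each side.
With L{y''} = s^2 Y - s·y(0) - y'(0) and L{y'} = sY - y(0), with y(0) = -3, y'(0) = 2: the LHS transforms to (s^2 - 6*s + 5)Y - (-3*s + 20).
The right side is L{exp(-6*t)} = 1/(s + 6).
So (s^2 - 6*s + 5)Y = 1/(s + 6) + (-3*s + 20).
Solve for Y(s) and write it as one ratio of polynomials.

Y(s) = (-3*s^2 + 2*s + 121)/(s^3 - 31*s + 30)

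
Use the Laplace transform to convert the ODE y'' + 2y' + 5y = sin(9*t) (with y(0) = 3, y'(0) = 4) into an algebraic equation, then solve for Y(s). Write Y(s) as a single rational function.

Y(s) = (3*s^3 + 10*s^2 + 243*s + 819)/(s^4 + 2*s^3 + 86*s^2 + 162*s + 405)

Take the Laplace transform of both sides.
Using L{y''} = s^2 Y - s·y(0) - y'(0) and L{y'} = sY - y(0), with y(0) = 3, y'(0) = 4, the left side becomes (s^2 + 2*s + 5)Y - (3*s + 10).
The right side is L{sin(9*t)} = 9/(s^2 + 81).
So (s^2 + 2*s + 5)Y = 9/(s^2 + 81) + (3*s + 10).
Divide through and combine into a single rational function.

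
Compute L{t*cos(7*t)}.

(s - 7)*(s + 7)/(s^2 + 49)^2

L{cos(7t)} = s/(s^2 + 49).
Then apply L{t·g(t)} = -d/ds[H(s)] with H(s) = s/(s^2 + 49):
differentiating 1 time and applying the sign gives (s - 7)*(s + 7)/(s^2 + 49)^2.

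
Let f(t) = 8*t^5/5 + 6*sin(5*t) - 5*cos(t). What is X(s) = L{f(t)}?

X(s) = -5*s/(s^2 + 1) + 30/(s^2 + 25) + 192/s^6

By linearity of the Laplace transform, transform each term separately.
(-5)·[L{cos(t)} = s/(s^2 + 1)]; (6)·[L{sin(5t)} = 5/(s^2 + 25)]; (8/5)·[L{t^5} = 5!/s^6 = 120/s^6].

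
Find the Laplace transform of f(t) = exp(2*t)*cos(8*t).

(s - 2)/((s - 2)^2 + 64)

L{cos(8t)} = s/(s^2 + 64).
By the first shifting theorem, multiplying by e^(2t) replaces s with s - 2.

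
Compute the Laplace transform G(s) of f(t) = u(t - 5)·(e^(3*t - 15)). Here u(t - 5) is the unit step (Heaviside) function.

G(s) = exp(-5*s)/(s - 3)

By the second shifting theorem, L{u(t - c)·g(t - c)} = e^(-cs)·H(s) with c = 5 and H(s) = L{g(t)}.
L{e^(3t)} = 1/(s - 3).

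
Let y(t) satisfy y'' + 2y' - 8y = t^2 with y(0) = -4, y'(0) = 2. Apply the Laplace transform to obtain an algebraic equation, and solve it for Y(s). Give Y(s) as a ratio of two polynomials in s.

Take the Laplace transform of both sides.
The derivative rules (L{y''} = s^2 Y - s·y(0) - y'(0) and L{y'} = sY - y(0), with y(0) = -4, y'(0) = 2) turn the left side into (s^2 + 2*s - 8)Y - (-4*s - 6).
The right side is L{t^2} = 2/s^3.
So (s^2 + 2*s - 8)Y = 2/s^3 + (-4*s - 6).
Isolate Y and clear denominators.

Y(s) = (-4*s^4 - 6*s^3 + 2)/(s^5 + 2*s^4 - 8*s^3)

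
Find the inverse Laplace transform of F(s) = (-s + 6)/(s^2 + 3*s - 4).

Factor the denominator: s^2 + 3*s - 4 = (s - 1)*(s + 4).
Partial fraction decomposition gives [-2/(s + 4)] + [1/(s - 1)].
Invert each term: -2/(s + 4) ↔ -2e^(-4t); 1/(s - 1) ↔ e^(t).

exp(t) - 2*exp(-4*t)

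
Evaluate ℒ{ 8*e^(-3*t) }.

L{8} = 8/s.
By the first shifting theorem, multiplying by e^(-3t) replaces s with s + 3.

8/(s + 3)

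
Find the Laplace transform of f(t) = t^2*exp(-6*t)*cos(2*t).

L{cos(2t)} = s/(s^2 + 4).
Multiplying by e^(-6t) shifts s → s + 6, so L{exp(-6*t)*cos(2*t)} = (s + 6)/((s + 6)^2 + 4).
Then apply L{t^2·g(t)} = (-1)^2 d^2/ds^2[G(s)] with G(s) = (s + 6)/((s + 6)^2 + 4):
differentiating 2 times and applying the sign gives 2*(s + 6)*(s^2 + 12*s + 24)/(s^2 + 12*s + 40)^3.

2*(s + 6)*(s^2 + 12*s + 24)/(s^2 + 12*s + 40)^3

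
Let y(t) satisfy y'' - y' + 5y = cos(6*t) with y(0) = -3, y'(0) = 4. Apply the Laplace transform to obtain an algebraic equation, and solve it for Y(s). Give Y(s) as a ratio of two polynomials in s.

Apply the Laplace transform to the equation.
Using L{y''} = s^2 Y - s·y(0) - y'(0) and L{y'} = sY - y(0), with y(0) = -3, y'(0) = 4, the left side becomes (s^2 - s + 5)Y - (-3*s + 7).
The right side is L{cos(6*t)} = s/(s^2 + 36).
So (s^2 - s + 5)Y = s/(s^2 + 36) + (-3*s + 7).
Solve for Y(s) and write it as one ratio of polynomials.

Y(s) = (-3*s^3 + 7*s^2 - 107*s + 252)/(s^4 - s^3 + 41*s^2 - 36*s + 180)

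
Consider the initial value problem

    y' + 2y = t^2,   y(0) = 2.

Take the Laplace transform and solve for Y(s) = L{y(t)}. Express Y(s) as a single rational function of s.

Take the Laplace transform of both sides.
Using L{y'} = sY - y(0) = sY - 2, the left side becomes (s + 2)Y - (2).
The right side is L{t^2} = 2/s^3.
So (s + 2)Y = 2/s^3 + (2).
Divide through and combine into a single rational function.

Y(s) = (2*s^3 + 2)/(s^4 + 2*s^3)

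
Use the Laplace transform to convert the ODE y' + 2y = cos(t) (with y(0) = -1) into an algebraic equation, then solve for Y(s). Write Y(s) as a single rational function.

Y(s) = (-s^2 + s - 1)/(s^3 + 2*s^2 + s + 2)

Take the Laplace transform of both sides.
Using L{y'} = sY - y(0) = sY - (-1), the left side becomes (s + 2)Y - (-1).
The right side is L{cos(t)} = s/(s^2 + 1).
So (s + 2)Y = s/(s^2 + 1) + (-1).
Solve for Y(s) and write it as one ratio of polynomials.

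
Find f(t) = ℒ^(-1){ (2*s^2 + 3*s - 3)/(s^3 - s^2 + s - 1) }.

f(t) = exp(t) + 4*sin(t) + cos(t)

Factor the denominator: s^3 - s^2 + s - 1 = (s - 1)*(s^2 + 1).
Partial fraction decomposition gives [1/(s - 1)] + [s/(s^2 + 1)] + [4/(s^2 + 1)].
Invert each term: 1/(s - 1) ↔ e^(t); 1·s/(s^2 + 1) ↔ cos(t); 4·1/(s^2 + 1) ↔ 4sin(t).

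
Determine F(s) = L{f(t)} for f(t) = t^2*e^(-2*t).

F(s) = 2/(s + 2)^3

L{e^(-2t)} = 1/(s + 2).
Then apply L{t^2·g(t)} = (-1)^2 d^2/ds^2[G(s)] with G(s) = 1/(s + 2):
differentiating 2 times and applying the sign gives 2/(s + 2)^3.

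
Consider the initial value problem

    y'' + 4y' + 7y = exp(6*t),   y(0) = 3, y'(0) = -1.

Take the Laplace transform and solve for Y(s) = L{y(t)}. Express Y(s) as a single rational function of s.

Y(s) = (3*s^2 - 7*s - 65)/(s^3 - 2*s^2 - 17*s - 42)

Laplace-transform each side.
Using L{y''} = s^2 Y - s·y(0) - y'(0) and L{y'} = sY - y(0), with y(0) = 3, y'(0) = -1, the left side becomes (s^2 + 4*s + 7)Y - (3*s + 11).
The right side is L{exp(6*t)} = 1/(s - 6).
So (s^2 + 4*s + 7)Y = 1/(s - 6) + (3*s + 11).
Solve for Y(s) and write it as one ratio of polynomials.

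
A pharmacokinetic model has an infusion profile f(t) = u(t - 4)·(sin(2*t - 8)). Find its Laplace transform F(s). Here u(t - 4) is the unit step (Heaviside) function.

By the second shifting theorem, L{u(t - c)·g(t - c)} = e^(-cs)·G(s) with c = 4 and G(s) = L{g(t)}.
L{sin(2t)} = 2/(s^2 + 4).

F(s) = 2*exp(-4*s)/(s^2 + 4)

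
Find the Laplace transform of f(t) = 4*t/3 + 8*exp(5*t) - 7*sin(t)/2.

Apply the Laplace transform termwise.
(-7/2)·[L{sin(t)} = 1/(s^2 + 1)]; (4/3)·[L{t} = 1!/s^2 = 1/s^2]; (8)·[L{e^(5t)} = 1/(s - 5)].

-7/(2*(s^2 + 1)) + 8/(s - 5) + 4/(3*s^2)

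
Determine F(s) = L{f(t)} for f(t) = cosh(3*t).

L{cosh(3t)} = s/(s^2 - 9).

F(s) = s/(s^2 - 9)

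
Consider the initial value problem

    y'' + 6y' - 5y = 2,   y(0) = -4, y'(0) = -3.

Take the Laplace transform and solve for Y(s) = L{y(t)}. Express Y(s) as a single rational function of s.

Y(s) = (-4*s^2 - 27*s + 2)/(s^3 + 6*s^2 - 5*s)

Apply the Laplace transform to the equation.
The derivative rules (L{y''} = s^2 Y - s·y(0) - y'(0) and L{y'} = sY - y(0), with y(0) = -4, y'(0) = -3) turn the left side into (s^2 + 6*s - 5)Y - (-4*s - 27).
The right side is L{2} = 2/s.
So (s^2 + 6*s - 5)Y = 2/s + (-4*s - 27).
Divide through and combine into a single rational function.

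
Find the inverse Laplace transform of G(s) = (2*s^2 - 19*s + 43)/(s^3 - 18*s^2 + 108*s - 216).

t^2*exp(6*t)/2 + 5*t*exp(6*t) + 2*exp(6*t)

Factor the denominator: s^3 - 18*s^2 + 108*s - 216 = (s - 6)^3.
Partial fraction decomposition gives [2/(s - 6)] + [5/(s - 6)^2] + [(s - 6)^(-3)].
Invert each term: 2/(s - 6) ↔ 2e^(6t); 5/(s - 6)^2 ↔ 5t·e^(6t); 1/(s - 6)^3 ↔ (1/2)t^2·e^(6t).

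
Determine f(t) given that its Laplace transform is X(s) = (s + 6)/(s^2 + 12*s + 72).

f(t) = exp(-6*t)*cos(6*t)

Rewrite the denominator: s^2 + 12*s + 72 = (s + 6)^2 + 36.
The form in (s + 6) signals a first-shifting-theorem factor e^(-6t).
Since L{cos(6t)} = s/(s^2 + 36), the inverse is e^(-6*t)*cos(6*t).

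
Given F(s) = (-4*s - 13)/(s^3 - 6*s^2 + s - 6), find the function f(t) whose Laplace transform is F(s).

f(t) = -exp(6*t) + 2*sin(t) + cos(t)

Factor the denominator: s^3 - 6*s^2 + s - 6 = (s - 6)*(s^2 + 1).
Partial fraction decomposition gives [-1/(s - 6)] + [s/(s^2 + 1)] + [2/(s^2 + 1)].
Invert each term: -1/(s - 6) ↔ -e^(6t); 1·s/(s^2 + 1) ↔ cos(t); 2·1/(s^2 + 1) ↔ 2sin(t).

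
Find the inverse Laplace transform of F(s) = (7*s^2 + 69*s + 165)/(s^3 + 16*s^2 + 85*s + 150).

-5*t*exp(-5*t) + 4*exp(-5*t) + 3*exp(-6*t)

Factor the denominator: s^3 + 16*s^2 + 85*s + 150 = (s + 5)^2*(s + 6).
Partial fraction decomposition gives [4/(s + 5)] + [-5/(s + 5)^2] + [3/(s + 6)].
Invert each term: 4/(s + 5) ↔ 4e^(-5t); -5/(s + 5)^2 ↔ -5t·e^(-5t); 3/(s + 6) ↔ 3e^(-6t).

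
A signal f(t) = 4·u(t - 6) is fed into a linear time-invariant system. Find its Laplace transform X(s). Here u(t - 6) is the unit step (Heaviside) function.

By the second shifting theorem, L{u(t - c)·g(t - c)} = e^(-cs)·G(s) with c = 6 and G(s) = L{g(t)}.
L{4} = 4/s.

X(s) = 4*exp(-6*s)/s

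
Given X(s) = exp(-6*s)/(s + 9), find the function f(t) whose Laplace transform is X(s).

f(t) = Heaviside(t - 6)*(exp(-9*t + 54))

The factor e^(-6s) signals a time shift by c = 6 (second shifting theorem).
L{e^(-9t)} = 1/(s + 9), so L^-1{1/(s + 9)} = exp(-9*t).
Hence the inverse is u(t - 6) times that function evaluated at t - 6.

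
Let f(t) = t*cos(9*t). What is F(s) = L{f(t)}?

F(s) = (s - 9)*(s + 9)/(s^2 + 81)^2

L{cos(9t)} = s/(s^2 + 81).
Then apply L{t·g(t)} = -d/ds[G(s)] with G(s) = s/(s^2 + 81):
differentiating 1 time and applying the sign gives (s - 9)*(s + 9)/(s^2 + 81)^2.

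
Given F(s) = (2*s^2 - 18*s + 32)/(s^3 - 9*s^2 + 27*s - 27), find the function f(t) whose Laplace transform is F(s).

f(t) = -2*t^2*exp(3*t) - 6*t*exp(3*t) + 2*exp(3*t)

Factor the denominator: s^3 - 9*s^2 + 27*s - 27 = (s - 3)^3.
Partial fraction decomposition gives [2/(s - 3)] + [-6/(s - 3)^2] + [-4/(s - 3)^3].
Invert each term: 2/(s - 3) ↔ 2e^(3t); -6/(s - 3)^2 ↔ -6t·e^(3t); -4/(s - 3)^3 ↔ (-2)t^2·e^(3t).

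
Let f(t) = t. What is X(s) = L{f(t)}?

L{t} = 1!/s^2 = 1/s^2.

X(s) = s^(-2)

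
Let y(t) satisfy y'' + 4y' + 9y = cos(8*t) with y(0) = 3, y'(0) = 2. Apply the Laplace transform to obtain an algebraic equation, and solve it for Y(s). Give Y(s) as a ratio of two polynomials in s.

Y(s) = (3*s^3 + 14*s^2 + 193*s + 896)/(s^4 + 4*s^3 + 73*s^2 + 256*s + 576)

Take the Laplace transform of both sides.
The derivative rules (L{y''} = s^2 Y - s·y(0) - y'(0) and L{y'} = sY - y(0), with y(0) = 3, y'(0) = 2) turn the left side into (s^2 + 4*s + 9)Y - (3*s + 14).
The right side is L{cos(8*t)} = s/(s^2 + 64).
So (s^2 + 4*s + 9)Y = s/(s^2 + 64) + (3*s + 14).
Divide through and combine into a single rational function.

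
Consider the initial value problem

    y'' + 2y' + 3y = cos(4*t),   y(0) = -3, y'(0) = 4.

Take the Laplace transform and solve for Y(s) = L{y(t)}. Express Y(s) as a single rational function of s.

Take the Laplace transform of both sides.
With L{y''} = s^2 Y - s·y(0) - y'(0) and L{y'} = sY - y(0), with y(0) = -3, y'(0) = 4: the LHS transforms to (s^2 + 2*s + 3)Y - (-3*s - 2).
The right side is L{cos(4*t)} = s/(s^2 + 16).
So (s^2 + 2*s + 3)Y = s/(s^2 + 16) + (-3*s - 2).
Solve for Y(s) and write it as one ratio of polynomials.

Y(s) = (-3*s^3 - 2*s^2 - 47*s - 32)/(s^4 + 2*s^3 + 19*s^2 + 32*s + 48)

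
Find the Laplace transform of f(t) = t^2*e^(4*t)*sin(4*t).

L{sin(4t)} = 4/(s^2 + 16).
Multiplying by e^(4t) shifts s → s - 4, so L{e^(4*t)*sin(4*t)} = 4/((s - 4)^2 + 16).
Then apply L{t^2·g(t)} = (-1)^2 d^2/ds^2[G(s)] with G(s) = 4/((s - 4)^2 + 16):
differentiating 2 times and applying the sign gives 8*(3*s^2 - 24*s + 32)/(s^2 - 8*s + 32)^3.

8*(3*s^2 - 24*s + 32)/(s^2 - 8*s + 32)^3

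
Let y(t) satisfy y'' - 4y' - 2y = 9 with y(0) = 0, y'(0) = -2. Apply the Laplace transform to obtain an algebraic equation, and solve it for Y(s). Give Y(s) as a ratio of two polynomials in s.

Take the Laplace transform of both sides.
With L{y''} = s^2 Y - s·y(0) - y'(0) and L{y'} = sY - y(0), with y(0) = 0, y'(0) = -2: the LHS transforms to (s^2 - 4*s - 2)Y - (-2).
The right side is L{9} = 9/s.
So (s^2 - 4*s - 2)Y = 9/s + (-2).
Isolate Y and clear denominators.

Y(s) = (-2*s + 9)/(s^3 - 4*s^2 - 2*s)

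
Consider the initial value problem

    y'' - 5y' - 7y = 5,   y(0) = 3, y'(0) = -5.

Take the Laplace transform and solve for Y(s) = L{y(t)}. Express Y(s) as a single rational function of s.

Laplace-transform each side.
The derivative rules (L{y''} = s^2 Y - s·y(0) - y'(0) and L{y'} = sY - y(0), with y(0) = 3, y'(0) = -5) turn the left side into (s^2 - 5*s - 7)Y - (3*s - 20).
The right side is L{5} = 5/s.
So (s^2 - 5*s - 7)Y = 5/s + (3*s - 20).
Isolate Y and clear denominators.

Y(s) = (3*s^2 - 20*s + 5)/(s^3 - 5*s^2 - 7*s)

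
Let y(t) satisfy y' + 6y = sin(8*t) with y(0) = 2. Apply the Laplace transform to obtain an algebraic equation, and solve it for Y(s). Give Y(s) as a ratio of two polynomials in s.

Apply the Laplace transform to the equation.
The derivative rules (L{y'} = sY - y(0) = sY - 2) turn the left side into (s + 6)Y - (2).
The right side is L{sin(8*t)} = 8/(s^2 + 64).
So (s + 6)Y = 8/(s^2 + 64) + (2).
Divide through and combine into a single rational function.

Y(s) = (2*s^2 + 136)/(s^3 + 6*s^2 + 64*s + 384)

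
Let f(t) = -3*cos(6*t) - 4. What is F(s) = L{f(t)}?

The transform is linear, so treat each term independently.
L{-4} = -4/s; (-3)·[L{cos(6t)} = s/(s^2 + 36)].

F(s) = -3*s/(s^2 + 36) - 4/s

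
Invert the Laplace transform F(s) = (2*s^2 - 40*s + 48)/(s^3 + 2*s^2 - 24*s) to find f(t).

Factor the denominator: s^3 + 2*s^2 - 24*s = s*(s - 4)*(s + 6).
Partial fraction decomposition gives [6/(s + 6)] + [-2/(s - 4)] + [-2/s].
Invert each term: 6/(s + 6) ↔ 6e^(-6t); -2/(s - 4) ↔ -2e^(4t); -2/(s - 0) ↔ -2e^(0t).

f(t) = -2*exp(4*t) - 2 + 6*exp(-6*t)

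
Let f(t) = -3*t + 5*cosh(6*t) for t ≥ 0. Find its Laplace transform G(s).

By linearity of the Laplace transform, transform each term separately.
(-3)·[L{t} = 1!/s^2 = 1/s^2]; (5)·[L{cosh(6t)} = s/(s^2 - 36)].

G(s) = 5*s/(s^2 - 36) - 3/s^2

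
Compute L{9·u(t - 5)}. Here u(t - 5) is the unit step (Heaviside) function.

By the second shifting theorem, L{u(t - c)·g(t - c)} = e^(-cs)·H(s) with c = 5 and H(s) = L{g(t)}.
L{9} = 9/s.

9*exp(-5*s)/s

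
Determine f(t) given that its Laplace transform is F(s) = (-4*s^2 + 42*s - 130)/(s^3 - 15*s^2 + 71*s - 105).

Factor the denominator: s^3 - 15*s^2 + 71*s - 105 = (s - 7)*(s - 5)*(s - 3).
Partial fraction decomposition gives [-5/(s - 3)] + [-4/(s - 7)] + [5/(s - 5)].
Invert each term: -5/(s - 3) ↔ -5e^(3t); -4/(s - 7) ↔ -4e^(7t); 5/(s - 5) ↔ 5e^(5t).

f(t) = -4*exp(7*t) + 5*exp(5*t) - 5*exp(3*t)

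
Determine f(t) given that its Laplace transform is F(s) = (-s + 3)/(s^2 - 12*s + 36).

Factor the denominator: s^2 - 12*s + 36 = (s - 6)^2.
Partial fraction decomposition gives [-1/(s - 6)] + [-3/(s - 6)^2].
Invert each term: -1/(s - 6) ↔ -e^(6t); -3/(s - 6)^2 ↔ -3t·e^(6t).

f(t) = -3*t*exp(6*t) - exp(6*t)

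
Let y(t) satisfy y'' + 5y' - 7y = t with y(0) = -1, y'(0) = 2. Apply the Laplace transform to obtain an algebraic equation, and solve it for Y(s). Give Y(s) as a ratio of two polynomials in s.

Y(s) = (-s^3 - 3*s^2 + 1)/(s^4 + 5*s^3 - 7*s^2)

Transform both sides with L{·}.
Using L{y''} = s^2 Y - s·y(0) - y'(0) and L{y'} = sY - y(0), with y(0) = -1, y'(0) = 2, the left side becomes (s^2 + 5*s - 7)Y - (-s - 3).
The right side is L{t} = s^(-2).
So (s^2 + 5*s - 7)Y = s^(-2) + (-s - 3).
Divide through and combine into a single rational function.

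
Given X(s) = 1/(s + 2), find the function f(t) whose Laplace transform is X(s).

f(t) = exp(-2*t)

Since L{e^(-2t)} = 1/(s + 2), the inverse is e^(-2*t).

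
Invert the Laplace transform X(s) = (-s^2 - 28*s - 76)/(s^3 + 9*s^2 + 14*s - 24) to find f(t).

Factor the denominator: s^3 + 9*s^2 + 14*s - 24 = (s - 1)*(s + 4)*(s + 6).
Partial fraction decomposition gives [-2/(s + 4)] + [-3/(s - 1)] + [4/(s + 6)].
Invert each term: -2/(s + 4) ↔ -2e^(-4t); -3/(s - 1) ↔ -3e^(t); 4/(s + 6) ↔ 4e^(-6t).

f(t) = -3*exp(t) - 2*exp(-4*t) + 4*exp(-6*t)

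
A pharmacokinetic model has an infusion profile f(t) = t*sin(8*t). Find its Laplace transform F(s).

L{sin(8t)} = 8/(s^2 + 64).
Then apply L{t·g(t)} = -d/ds[G(s)] with G(s) = 8/(s^2 + 64):
differentiating 1 time and applying the sign gives 16*s/(s^2 + 64)^2.

F(s) = 16*s/(s^2 + 64)^2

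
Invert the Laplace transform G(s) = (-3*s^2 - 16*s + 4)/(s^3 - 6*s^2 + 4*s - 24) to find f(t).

Factor the denominator: s^3 - 6*s^2 + 4*s - 24 = (s - 6)*(s^2 + 4).
Partial fraction decomposition gives [-5/(s - 6)] + [2*s/(s^2 + 4)] + [-4/(s^2 + 4)].
Invert each term: -5/(s - 6) ↔ -5e^(6t); 2·s/(s^2 + 4) ↔ 2cos(2t); -2·2/(s^2 + 4) ↔ -2sin(2t).

f(t) = -5*exp(6*t) - 2*sin(2*t) + 2*cos(2*t)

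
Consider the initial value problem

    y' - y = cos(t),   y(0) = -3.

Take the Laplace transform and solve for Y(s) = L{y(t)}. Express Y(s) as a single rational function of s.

Y(s) = (-3*s^2 + s - 3)/(s^3 - s^2 + s - 1)

Apply the Laplace transform to the equation.
Using L{y'} = sY - y(0) = sY - (-3), the left side becomes (s - 1)Y - (-3).
The right side is L{cos(t)} = s/(s^2 + 1).
So (s - 1)Y = s/(s^2 + 1) + (-3).
Divide through and combine into a single rational function.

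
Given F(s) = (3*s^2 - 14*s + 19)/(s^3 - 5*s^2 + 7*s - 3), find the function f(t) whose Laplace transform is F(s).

Factor the denominator: s^3 - 5*s^2 + 7*s - 3 = (s - 3)*(s - 1)^2.
Partial fraction decomposition gives [2/(s - 1)] + [-4/(s - 1)^2] + [1/(s - 3)].
Invert each term: 2/(s - 1) ↔ 2e^(t); -4/(s - 1)^2 ↔ -4t·e^(t); 1/(s - 3) ↔ e^(3t).

f(t) = -4*t*exp(t) + exp(3*t) + 2*exp(t)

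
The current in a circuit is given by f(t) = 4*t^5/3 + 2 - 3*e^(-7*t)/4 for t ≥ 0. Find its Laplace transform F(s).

F(s) = -3/(4*(s + 7)) + 2/s + 160/s^6

Apply the Laplace transform termwise.
(-3/4)·[L{e^(-7t)} = 1/(s + 7)]; (4/3)·[L{t^5} = 5!/s^6 = 120/s^6]; L{2} = 2/s.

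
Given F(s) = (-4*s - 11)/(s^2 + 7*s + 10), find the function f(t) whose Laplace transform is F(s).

f(t) = -exp(-2*t) - 3*exp(-5*t)

Factor the denominator: s^2 + 7*s + 10 = (s + 2)*(s + 5).
Partial fraction decomposition gives [-3/(s + 5)] + [-1/(s + 2)].
Invert each term: -3/(s + 5) ↔ -3e^(-5t); -1/(s + 2) ↔ -e^(-2t).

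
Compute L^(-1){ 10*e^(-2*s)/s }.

Heaviside(t - 2)*(10)

The factor e^(-2s) signals a time shift by c = 2 (second shifting theorem).
L{10} = 10/s, so L^-1{10/s} = 10.
Hence the inverse is u(t - 2) times that function evaluated at t - 2.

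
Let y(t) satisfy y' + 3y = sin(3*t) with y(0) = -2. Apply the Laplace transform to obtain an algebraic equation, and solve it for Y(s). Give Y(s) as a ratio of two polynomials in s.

Apply the Laplace transform to the equation.
Using L{y'} = sY - y(0) = sY - (-2), the left side becomes (s + 3)Y - (-2).
The right side is L{sin(3*t)} = 3/(s^2 + 9).
So (s + 3)Y = 3/(s^2 + 9) + (-2).
Solve for Y(s) and write it as one ratio of polynomials.

Y(s) = (-2*s^2 - 15)/(s^3 + 3*s^2 + 9*s + 27)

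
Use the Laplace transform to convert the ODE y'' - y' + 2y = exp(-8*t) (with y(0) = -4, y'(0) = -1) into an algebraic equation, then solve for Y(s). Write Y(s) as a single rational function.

Y(s) = (-4*s^2 - 29*s + 25)/(s^3 + 7*s^2 - 6*s + 16)

Transform both sides with L{·}.
With L{y''} = s^2 Y - s·y(0) - y'(0) and L{y'} = sY - y(0), with y(0) = -4, y'(0) = -1: the LHS transforms to (s^2 - s + 2)Y - (-4*s + 3).
The right side is L{exp(-8*t)} = 1/(s + 8).
So (s^2 - s + 2)Y = 1/(s + 8) + (-4*s + 3).
Divide through and combine into a single rational function.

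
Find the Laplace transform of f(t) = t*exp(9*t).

(s - 9)^(-2)

L{e^(9t)} = 1/(s - 9).
Then apply L{t·g(t)} = -d/ds[G(s)] with G(s) = 1/(s - 9):
differentiating 1 time and applying the sign gives (s - 9)^(-2).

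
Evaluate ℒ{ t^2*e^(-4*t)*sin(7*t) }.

14*(3*s^2 + 24*s - 1)/(s^2 + 8*s + 65)^3

L{sin(7t)} = 7/(s^2 + 49).
Multiplying by e^(-4t) shifts s → s + 4, so L{e^(-4*t)*sin(7*t)} = 7/((s + 4)^2 + 49).
Then apply L{t^2·g(t)} = (-1)^2 d^2/ds^2[G(s)] with G(s) = 7/((s + 4)^2 + 49):
differentiating 2 times and applying the sign gives 14*(3*s^2 + 24*s - 1)/(s^2 + 8*s + 65)^3.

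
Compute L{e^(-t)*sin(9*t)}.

9/((s + 1)^2 + 81)

L{sin(9t)} = 9/(s^2 + 81).
By the first shifting theorem, multiplying by e^(-t) replaces s with s + 1.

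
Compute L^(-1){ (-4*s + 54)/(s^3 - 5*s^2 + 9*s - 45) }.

Factor the denominator: s^3 - 5*s^2 + 9*s - 45 = (s - 5)*(s^2 + 9).
Partial fraction decomposition gives [1/(s - 5)] + [-s/(s^2 + 9)] + [-9/(s^2 + 9)].
Invert each term: 1/(s - 5) ↔ e^(5t); -1·s/(s^2 + 9) ↔ -cos(3t); -3·3/(s^2 + 9) ↔ -3sin(3t).

exp(5*t) - 3*sin(3*t) - cos(3*t)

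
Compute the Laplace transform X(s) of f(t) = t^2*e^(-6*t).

L{e^(-6t)} = 1/(s + 6).
Then apply L{t^2·g(t)} = (-1)^2 d^2/ds^2[G(s)] with G(s) = 1/(s + 6):
differentiating 2 times and applying the sign gives 2/(s + 6)^3.

X(s) = 2/(s + 6)^3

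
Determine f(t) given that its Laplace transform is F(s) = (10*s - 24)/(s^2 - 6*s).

f(t) = 6*exp(6*t) + 4

Factor the denominator: s^2 - 6*s = s*(s - 6).
Partial fraction decomposition gives [4/s] + [6/(s - 6)].
Invert each term: 4/(s - 0) ↔ 4e^(0t); 6/(s - 6) ↔ 6e^(6t).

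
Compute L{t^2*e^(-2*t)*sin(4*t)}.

L{sin(4t)} = 4/(s^2 + 16).
Multiplying by e^(-2t) shifts s → s + 2, so L{e^(-2*t)*sin(4*t)} = 4/((s + 2)^2 + 16).
Then apply L{t^2·g(t)} = (-1)^2 d^2/ds^2[H(s)] with H(s) = 4/((s + 2)^2 + 16):
differentiating 2 times and applying the sign gives 8*(3*s^2 + 12*s - 4)/(s^2 + 4*s + 20)^3.

8*(3*s^2 + 12*s - 4)/(s^2 + 4*s + 20)^3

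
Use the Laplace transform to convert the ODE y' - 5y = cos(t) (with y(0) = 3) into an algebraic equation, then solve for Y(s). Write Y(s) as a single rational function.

Y(s) = (3*s^2 + s + 3)/(s^3 - 5*s^2 + s - 5)

Apply the Laplace transform to the equation.
The derivative rules (L{y'} = sY - y(0) = sY - 3) turn the left side into (s - 5)Y - (3).
The right side is L{cos(t)} = s/(s^2 + 1).
So (s - 5)Y = s/(s^2 + 1) + (3).
Isolate Y and clear denominators.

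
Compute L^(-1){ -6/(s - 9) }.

-6*exp(9*t)

Since L{e^(9t)} = 1/(s - 9), the inverse is exp(9*t), scaled by -6.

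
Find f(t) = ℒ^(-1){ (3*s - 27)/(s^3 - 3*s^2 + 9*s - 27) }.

Factor the denominator: s^3 - 3*s^2 + 9*s - 27 = (s - 3)*(s^2 + 9).
Partial fraction decomposition gives [-1/(s - 3)] + [s/(s^2 + 9)] + [6/(s^2 + 9)].
Invert each term: -1/(s - 3) ↔ -e^(3t); 1·s/(s^2 + 9) ↔ cos(3t); 2·3/(s^2 + 9) ↔ 2sin(3t).

f(t) = -exp(3*t) + 2*sin(3*t) + cos(3*t)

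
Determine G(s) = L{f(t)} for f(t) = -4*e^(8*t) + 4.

Apply the Laplace transform termwise.
(-4)·[L{e^(8t)} = 1/(s - 8)]; L{4} = 4/s.

G(s) = -4/(s - 8) + 4/s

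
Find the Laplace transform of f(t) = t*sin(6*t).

12*s/(s^2 + 36)^2

L{sin(6t)} = 6/(s^2 + 36).
Then apply L{t·g(t)} = -d/ds[H(s)] with H(s) = 6/(s^2 + 36):
differentiating 1 time and applying the sign gives 12*s/(s^2 + 36)^2.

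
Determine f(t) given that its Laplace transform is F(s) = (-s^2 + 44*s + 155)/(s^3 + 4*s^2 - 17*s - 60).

f(t) = 5*exp(4*t) - exp(-3*t) - 5*exp(-5*t)

Factor the denominator: s^3 + 4*s^2 - 17*s - 60 = (s - 4)*(s + 3)*(s + 5).
Partial fraction decomposition gives [5/(s - 4)] + [-5/(s + 5)] + [-1/(s + 3)].
Invert each term: 5/(s - 4) ↔ 5e^(4t); -5/(s + 5) ↔ -5e^(-5t); -1/(s + 3) ↔ -e^(-3t).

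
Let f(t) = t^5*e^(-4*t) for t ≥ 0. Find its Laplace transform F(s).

F(s) = 120/(s + 4)^6

L{t^5} = 5!/s^6 = 120/s^6.
By the first shifting theorem, multiplying by e^(-4t) replaces s with s + 4.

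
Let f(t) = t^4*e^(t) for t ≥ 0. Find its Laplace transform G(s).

G(s) = 24/(s - 1)^5

L{t^4} = 4!/s^5 = 24/s^5.
By the first shifting theorem, multiplying by e^(t) replaces s with s - 1.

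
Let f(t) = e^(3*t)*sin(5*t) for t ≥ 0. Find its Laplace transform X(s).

X(s) = 5/((s - 3)^2 + 25)

L{sin(5t)} = 5/(s^2 + 25).
By the first shifting theorem, multiplying by e^(3t) replaces s with s - 3.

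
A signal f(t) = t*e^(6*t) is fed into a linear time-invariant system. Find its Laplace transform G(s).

G(s) = (s - 6)^(-2)

L{e^(6t)} = 1/(s - 6).
Then apply L{t·g(t)} = -d/ds[H(s)] with H(s) = 1/(s - 6):
differentiating 1 time and applying the sign gives (s - 6)^(-2).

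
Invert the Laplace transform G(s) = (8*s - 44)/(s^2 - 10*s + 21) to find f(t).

f(t) = 3*exp(7*t) + 5*exp(3*t)

Factor the denominator: s^2 - 10*s + 21 = (s - 7)*(s - 3).
Partial fraction decomposition gives [3/(s - 7)] + [5/(s - 3)].
Invert each term: 3/(s - 7) ↔ 3e^(7t); 5/(s - 3) ↔ 5e^(3t).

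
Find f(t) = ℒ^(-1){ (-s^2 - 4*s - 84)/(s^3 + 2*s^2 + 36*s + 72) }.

Factor the denominator: s^3 + 2*s^2 + 36*s + 72 = (s + 2)*(s^2 + 36).
Partial fraction decomposition gives [-2/(s + 2)] + [s/(s^2 + 36)] + [-6/(s^2 + 36)].
Invert each term: -2/(s + 2) ↔ -2e^(-2t); 1·s/(s^2 + 36) ↔ cos(6t); -1·6/(s^2 + 36) ↔ -sin(6t).

f(t) = -sin(6*t) + cos(6*t) - 2*exp(-2*t)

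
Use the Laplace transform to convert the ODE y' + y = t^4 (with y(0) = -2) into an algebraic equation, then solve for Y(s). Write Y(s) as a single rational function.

Apply the Laplace transform to the equation.
Using L{y'} = sY - y(0) = sY - (-2), the left side becomes (s + 1)Y - (-2).
The right side is L{t^4} = 24/s^5.
So (s + 1)Y = 24/s^5 + (-2).
Divide through and combine into a single rational function.

Y(s) = (-2*s^5 + 24)/(s^6 + s^5)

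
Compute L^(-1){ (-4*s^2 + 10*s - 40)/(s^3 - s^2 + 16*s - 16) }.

Factor the denominator: s^3 - s^2 + 16*s - 16 = (s - 1)*(s^2 + 16).
Partial fraction decomposition gives [-2/(s - 1)] + [-2*s/(s^2 + 16)] + [8/(s^2 + 16)].
Invert each term: -2/(s - 1) ↔ -2e^(t); -2·s/(s^2 + 16) ↔ -2cos(4t); 2·4/(s^2 + 16) ↔ 2sin(4t).

-2*exp(t) + 2*sin(4*t) - 2*cos(4*t)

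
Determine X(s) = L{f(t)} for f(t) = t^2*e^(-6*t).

L{t^2} = 2!/s^3 = 2/s^3.
By the first shifting theorem, multiplying by e^(-6t) replaces s with s + 6.

X(s) = 2/(s + 6)^3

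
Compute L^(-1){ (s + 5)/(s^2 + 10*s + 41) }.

Rewrite the denominator: s^2 + 10*s + 41 = (s + 5)^2 + 16.
The form in (s + 5) signals a first-shifting-theorem factor e^(-5t).
Since L{cos(4t)} = s/(s^2 + 16), the inverse is exp(-5*t)*cos(4*t).

exp(-5*t)*cos(4*t)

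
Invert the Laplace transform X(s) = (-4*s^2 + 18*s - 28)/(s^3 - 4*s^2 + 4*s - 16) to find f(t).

Factor the denominator: s^3 - 4*s^2 + 4*s - 16 = (s - 4)*(s^2 + 4).
Partial fraction decomposition gives [-1/(s - 4)] + [-3*s/(s^2 + 4)] + [6/(s^2 + 4)].
Invert each term: -1/(s - 4) ↔ -e^(4t); -3·s/(s^2 + 4) ↔ -3cos(2t); 3·2/(s^2 + 4) ↔ 3sin(2t).

f(t) = -exp(4*t) + 3*sin(2*t) - 3*cos(2*t)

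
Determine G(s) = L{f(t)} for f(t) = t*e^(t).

G(s) = (s - 1)^(-2)

L{e^(t)} = 1/(s - 1).
Then apply L{t·g(t)} = -d/ds[H(s)] with H(s) = 1/(s - 1):
differentiating 1 time and applying the sign gives (s - 1)^(-2).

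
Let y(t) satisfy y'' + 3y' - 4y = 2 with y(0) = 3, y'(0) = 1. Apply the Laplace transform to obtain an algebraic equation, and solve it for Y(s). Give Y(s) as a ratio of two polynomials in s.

Y(s) = (3*s^2 + 10*s + 2)/(s^3 + 3*s^2 - 4*s)

Laplace-transform each side.
Using L{y''} = s^2 Y - s·y(0) - y'(0) and L{y'} = sY - y(0), with y(0) = 3, y'(0) = 1, the left side becomes (s^2 + 3*s - 4)Y - (3*s + 10).
The right side is L{2} = 2/s.
So (s^2 + 3*s - 4)Y = 2/s + (3*s + 10).
Solve for Y(s) and write it as one ratio of polynomials.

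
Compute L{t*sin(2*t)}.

4*s/(s^2 + 4)^2

L{sin(2t)} = 2/(s^2 + 4).
Then apply L{t·g(t)} = -d/ds[H(s)] with H(s) = 2/(s^2 + 4):
differentiating 1 time and applying the sign gives 4*s/(s^2 + 4)^2.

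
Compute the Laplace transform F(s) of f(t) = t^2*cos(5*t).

L{cos(5t)} = s/(s^2 + 25).
Then apply L{t^2·g(t)} = (-1)^2 d^2/ds^2[G(s)] with G(s) = s/(s^2 + 25):
differentiating 2 times and applying the sign gives 2*s*(s^2 - 75)/(s^2 + 25)^3.

F(s) = 2*s*(s^2 - 75)/(s^2 + 25)^3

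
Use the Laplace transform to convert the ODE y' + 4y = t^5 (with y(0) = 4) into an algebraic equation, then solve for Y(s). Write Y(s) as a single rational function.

Take the Laplace transform of both sides.
With L{y'} = sY - y(0) = sY - 4: the LHS transforms to (s + 4)Y - (4).
The right side is L{t^5} = 120/s^6.
So (s + 4)Y = 120/s^6 + (4).
Solve for Y(s) and write it as one ratio of polynomials.

Y(s) = (4*s^6 + 120)/(s^7 + 4*s^6)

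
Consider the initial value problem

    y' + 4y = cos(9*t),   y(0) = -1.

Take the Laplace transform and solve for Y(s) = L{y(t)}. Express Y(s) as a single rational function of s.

Y(s) = (-s^2 + s - 81)/(s^3 + 4*s^2 + 81*s + 324)

Apply the Laplace transform to the equation.
With L{y'} = sY - y(0) = sY - (-1): the LHS transforms to (s + 4)Y - (-1).
The right side is L{cos(9*t)} = s/(s^2 + 81).
So (s + 4)Y = s/(s^2 + 81) + (-1).
Divide through and combine into a single rational function.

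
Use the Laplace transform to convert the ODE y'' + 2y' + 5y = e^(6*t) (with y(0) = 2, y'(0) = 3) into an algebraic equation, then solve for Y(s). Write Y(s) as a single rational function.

Y(s) = (2*s^2 - 5*s - 41)/(s^3 - 4*s^2 - 7*s - 30)

Take the Laplace transform of both sides.
With L{y''} = s^2 Y - s·y(0) - y'(0) and L{y'} = sY - y(0), with y(0) = 2, y'(0) = 3: the LHS transforms to (s^2 + 2*s + 5)Y - (2*s + 7).
The right side is L{e^(6*t)} = 1/(s - 6).
So (s^2 + 2*s + 5)Y = 1/(s - 6) + (2*s + 7).
Divide through and combine into a single rational function.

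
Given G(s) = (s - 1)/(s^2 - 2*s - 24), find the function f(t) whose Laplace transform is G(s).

Rewrite the denominator: s^2 - 2*s - 24 = (s - 1)^2 - 25.
The form in (s - 1) signals a first-shifting-theorem factor e^(t).
Since L{cosh(5t)} = s/(s^2 - 25), the inverse is e^(t)*cosh(5*t).

f(t) = exp(t)*cosh(5*t)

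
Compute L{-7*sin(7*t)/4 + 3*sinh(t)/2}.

-49/(4*(s^2 + 49)) + 3/(2*(s^2 - 1))

The transform is linear, so treat each term independently.
(-7/4)·[L{sin(7t)} = 7/(s^2 + 49)]; (3/2)·[L{sinh(t)} = 1/(s^2 - 1)].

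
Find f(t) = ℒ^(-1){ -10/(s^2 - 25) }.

f(t) = -2*sinh(5*t)

Since L{sinh(5t)} = 5/(s^2 - 25), the inverse is sinh(5*t), scaled by -2.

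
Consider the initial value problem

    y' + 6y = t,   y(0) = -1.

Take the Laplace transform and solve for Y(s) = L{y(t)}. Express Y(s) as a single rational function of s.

Y(s) = (-s^2 + 1)/(s^3 + 6*s^2)

Apply the Laplace transform to the equation.
Using L{y'} = sY - y(0) = sY - (-1), the left side becomes (s + 6)Y - (-1).
The right side is L{t} = s^(-2).
So (s + 6)Y = s^(-2) + (-1).
Solve for Y(s) and write it as one ratio of polynomials.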